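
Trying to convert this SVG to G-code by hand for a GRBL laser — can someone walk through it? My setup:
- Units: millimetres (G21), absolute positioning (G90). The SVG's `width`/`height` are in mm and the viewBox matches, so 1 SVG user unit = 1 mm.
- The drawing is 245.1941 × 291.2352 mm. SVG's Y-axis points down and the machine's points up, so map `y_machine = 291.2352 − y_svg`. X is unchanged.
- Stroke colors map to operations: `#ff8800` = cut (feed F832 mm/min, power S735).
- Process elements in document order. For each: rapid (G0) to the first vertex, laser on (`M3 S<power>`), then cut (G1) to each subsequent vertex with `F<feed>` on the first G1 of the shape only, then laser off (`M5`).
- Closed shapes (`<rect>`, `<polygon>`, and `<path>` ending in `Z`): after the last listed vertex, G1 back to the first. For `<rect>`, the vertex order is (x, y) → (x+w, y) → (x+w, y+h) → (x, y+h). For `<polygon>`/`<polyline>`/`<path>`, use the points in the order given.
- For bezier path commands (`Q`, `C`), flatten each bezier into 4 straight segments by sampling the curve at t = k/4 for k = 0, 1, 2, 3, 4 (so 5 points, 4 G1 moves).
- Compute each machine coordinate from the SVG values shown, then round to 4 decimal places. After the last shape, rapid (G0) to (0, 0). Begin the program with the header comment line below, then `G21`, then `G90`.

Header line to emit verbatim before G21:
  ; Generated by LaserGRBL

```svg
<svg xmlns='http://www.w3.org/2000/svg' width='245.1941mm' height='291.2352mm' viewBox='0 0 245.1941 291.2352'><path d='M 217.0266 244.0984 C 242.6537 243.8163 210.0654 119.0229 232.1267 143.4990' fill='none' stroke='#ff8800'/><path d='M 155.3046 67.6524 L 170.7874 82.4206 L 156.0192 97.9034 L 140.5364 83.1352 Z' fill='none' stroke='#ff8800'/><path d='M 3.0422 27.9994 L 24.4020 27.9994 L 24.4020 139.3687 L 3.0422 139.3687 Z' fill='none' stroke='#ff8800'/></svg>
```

; Generated by LaserGRBL
G21
G90
G0 X217.0266 Y47.1368
M3 S735
G1 X227.0951 Y66.4164 F832
G1 X225.9138 Y106.7208
G1 X224.0640 Y142.3831
G1 X232.1267 Y147.7362
M5
G0 X155.3046 Y223.5828
M3 S735
G1 X170.7874 Y208.8146 F832
G1 X156.0192 Y193.3318
G1 X140.5364 Y208.1000
G1 X155.3046 Y223.5828
M5
G0 X3.0422 Y263.2358
M3 S735
G1 X24.4020 Y263.2358 F832
G1 X24.4020 Y151.8665
G1 X3.0422 Y151.8665
G1 X3.0422 Y263.2358
M5
G0 X0.0000 Y0.0000

viewBox `0 0 245.1941 291.2352` with mm width/height → 1 unit = 1 mm. Flip: y_m = 291.2352 − y_svg.

**Shape 1** — `<path>` cubic bezier, stroke `#ff8800` → cut (S735, F832). Control points (SVG): P0=(217.0266,244.0984), P1=(242.6537,243.8163), P2=(210.0654,119.0229), P3=(232.1267,143.4990); sampled at t=k/4. Machine vertices: (217.0266,47.1368) → (227.0951,66.4164) → (225.9138,106.7208) → (224.0640,142.3831) → (232.1267,147.7362). Open path.

**Shape 2** — `<path>` regular polygon, stroke `#ff8800` → cut (S735, F832). Machine vertices: (155.3046,223.5828) → (170.7874,208.8146) → (156.0192,193.3318) → (140.5364,208.1000) → (155.3046,223.5828). Closed: final G1 returns to the first vertex.

**Shape 3** — `<path>` rectangle, stroke `#ff8800` → cut (S735, F832). Machine vertices: (3.0422,263.2358) → (24.4020,263.2358) → (24.4020,151.8665) → (3.0422,151.8665) → (3.0422,263.2358). Closed: final G1 returns to the first vertex.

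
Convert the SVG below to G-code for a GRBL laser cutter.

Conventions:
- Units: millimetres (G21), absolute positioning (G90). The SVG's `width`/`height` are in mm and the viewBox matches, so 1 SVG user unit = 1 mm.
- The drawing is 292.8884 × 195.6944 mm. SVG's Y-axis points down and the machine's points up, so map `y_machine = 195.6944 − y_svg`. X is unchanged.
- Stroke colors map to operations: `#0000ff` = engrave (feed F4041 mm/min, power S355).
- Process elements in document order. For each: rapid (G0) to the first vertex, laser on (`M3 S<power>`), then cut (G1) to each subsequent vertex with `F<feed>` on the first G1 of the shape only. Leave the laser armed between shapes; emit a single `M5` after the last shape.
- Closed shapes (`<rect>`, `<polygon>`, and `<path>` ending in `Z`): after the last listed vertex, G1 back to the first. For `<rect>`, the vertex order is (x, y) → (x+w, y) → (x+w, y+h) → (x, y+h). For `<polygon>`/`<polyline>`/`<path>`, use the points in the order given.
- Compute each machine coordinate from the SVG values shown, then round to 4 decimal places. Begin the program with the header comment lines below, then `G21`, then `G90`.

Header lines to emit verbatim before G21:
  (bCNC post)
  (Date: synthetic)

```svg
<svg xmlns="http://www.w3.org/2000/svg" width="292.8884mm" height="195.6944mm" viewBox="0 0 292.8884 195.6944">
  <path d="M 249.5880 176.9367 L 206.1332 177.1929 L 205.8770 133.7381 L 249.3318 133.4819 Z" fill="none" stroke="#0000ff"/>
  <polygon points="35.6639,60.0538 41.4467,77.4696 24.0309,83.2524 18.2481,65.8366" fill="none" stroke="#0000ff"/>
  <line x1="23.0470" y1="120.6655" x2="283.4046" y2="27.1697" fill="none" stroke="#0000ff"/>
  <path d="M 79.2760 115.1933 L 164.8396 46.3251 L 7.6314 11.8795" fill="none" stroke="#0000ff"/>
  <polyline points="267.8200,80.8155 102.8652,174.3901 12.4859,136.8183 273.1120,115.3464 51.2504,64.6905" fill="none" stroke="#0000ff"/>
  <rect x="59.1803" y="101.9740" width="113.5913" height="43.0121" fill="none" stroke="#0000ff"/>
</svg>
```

viewBox `0 0 292.8884 195.6944` with mm width/height → 1 unit = 1 mm. Flip: y_m = 195.6944 − y_svg.

**Shape 1** — `<path>` regular polygon, stroke `#0000ff` → engrave (S355, F4041). Machine vertices: (249.5880,18.7577) → (206.1332,18.5015) → (205.8770,61.9563) → (249.3318,62.2125) → (249.5880,18.7577). Closed: final G1 returns to the first vertex.

**Shape 2** — `<polygon>` regular polygon, stroke `#0000ff` → engrave (S355, F4041). Machine vertices: (35.6639,135.6406) → (41.4467,118.2248) → (24.0309,112.4420) → (18.2481,129.8578) → (35.6639,135.6406). Closed: final G1 returns to the first vertex.

**Shape 3** — `<line>` line segment, stroke `#0000ff` → engrave (S355, F4041). Machine vertices: (23.0470,75.0289) → (283.4046,168.5247). Open path.

**Shape 4** — `<path>` open polyline, stroke `#0000ff` → engrave (S355, F4041). Machine vertices: (79.2760,80.5011) → (164.8396,149.3693) → (7.6314,183.8149). Open path.

**Shape 5** — `<polyline>` open polyline, stroke `#0000ff` → engrave (S355, F4041). Machine vertices: (267.8200,114.8789) → (102.8652,21.3043) → (12.4859,58.8761) → (273.1120,80.3480) → (51.2504,131.0039). Open path.

**Shape 6** — `<rect>` rectangle, stroke `#0000ff` → engrave (S355, F4041). Machine vertices: (59.1803,93.7204) → (172.7716,93.7204) → (172.7716,50.7083) → (59.1803,50.7083) → (59.1803,93.7204). Closed: final G1 returns to the first vertex.

(bCNC post)
(Date: synthetic)
G21
G90
G0 X249.5880 Y18.7577
M3 S355
G1 X206.1332 Y18.5015 F4041
G1 X205.8770 Y61.9563
G1 X249.3318 Y62.2125
G1 X249.5880 Y18.7577
G0 X35.6639 Y135.6406
M3 S355
G1 X41.4467 Y118.2248 F4041
G1 X24.0309 Y112.4420
G1 X18.2481 Y129.8578
G1 X35.6639 Y135.6406
G0 X23.0470 Y75.0289
M3 S355
G1 X283.4046 Y168.5247 F4041
G0 X79.2760 Y80.5011
M3 S355
G1 X164.8396 Y149.3693 F4041
G1 X7.6314 Y183.8149
G0 X267.8200 Y114.8789
M3 S355
G1 X102.8652 Y21.3043 F4041
G1 X12.4859 Y58.8761
G1 X273.1120 Y80.3480
G1 X51.2504 Y131.0039
G0 X59.1803 Y93.7204
M3 S355
G1 X172.7716 Y93.7204 F4041
G1 X172.7716 Y50.7083
G1 X59.1803 Y50.7083
G1 X59.1803 Y93.7204
M5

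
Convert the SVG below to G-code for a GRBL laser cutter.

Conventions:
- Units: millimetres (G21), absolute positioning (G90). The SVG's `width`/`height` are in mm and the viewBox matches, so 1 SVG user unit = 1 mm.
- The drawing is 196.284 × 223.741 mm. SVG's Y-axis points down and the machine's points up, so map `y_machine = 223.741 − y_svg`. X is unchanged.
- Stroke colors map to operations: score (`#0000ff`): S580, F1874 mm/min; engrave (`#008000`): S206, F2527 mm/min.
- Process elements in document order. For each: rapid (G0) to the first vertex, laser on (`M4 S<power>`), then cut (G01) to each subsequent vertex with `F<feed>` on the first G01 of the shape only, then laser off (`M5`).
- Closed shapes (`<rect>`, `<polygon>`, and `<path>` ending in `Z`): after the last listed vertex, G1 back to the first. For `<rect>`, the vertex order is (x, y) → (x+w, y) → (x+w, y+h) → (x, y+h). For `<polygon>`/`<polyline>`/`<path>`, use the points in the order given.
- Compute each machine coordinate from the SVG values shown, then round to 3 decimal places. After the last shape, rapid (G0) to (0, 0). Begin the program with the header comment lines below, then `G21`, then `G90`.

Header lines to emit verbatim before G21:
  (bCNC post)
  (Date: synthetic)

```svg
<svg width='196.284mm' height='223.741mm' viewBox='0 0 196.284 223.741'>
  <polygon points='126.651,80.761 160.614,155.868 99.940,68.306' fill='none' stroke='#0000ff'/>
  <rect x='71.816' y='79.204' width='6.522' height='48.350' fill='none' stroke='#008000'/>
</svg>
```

(bCNC post)
(Date: synthetic)
G21
G90
G0 X126.651 Y142.980
M4 S580
G01 X160.614 Y67.873 F1874
G01 X99.940 Y155.435
G01 X126.651 Y142.980
M5
G0 X71.816 Y144.537
M4 S206
G01 X78.338 Y144.537 F2527
G01 X78.338 Y96.187
G01 X71.816 Y96.187
G01 X71.816 Y144.537
M5
G0 X0.000 Y0.000

Since the viewBox matches the mm dimensions, user units are millimetres directly. The only transform is the Y-flip y_m = 223.741 − y_svg.

Shape 1 is a closed polygon drawn with `<polygon>`. Its stroke #0000ff means score at S580, F1874. After flipping Y the toolpath is (126.651,142.980) → (160.614,67.873) → (99.940,155.435) → (126.651,142.980), returning to the start.

Shape 2 is a rectangle drawn with `<rect>`. Its stroke #008000 means engrave at S206, F2527. After flipping Y the toolpath is (71.816,144.537) → (78.338,144.537) → (78.338,96.187) → (71.816,96.187) → (71.816,144.537), returning to the start.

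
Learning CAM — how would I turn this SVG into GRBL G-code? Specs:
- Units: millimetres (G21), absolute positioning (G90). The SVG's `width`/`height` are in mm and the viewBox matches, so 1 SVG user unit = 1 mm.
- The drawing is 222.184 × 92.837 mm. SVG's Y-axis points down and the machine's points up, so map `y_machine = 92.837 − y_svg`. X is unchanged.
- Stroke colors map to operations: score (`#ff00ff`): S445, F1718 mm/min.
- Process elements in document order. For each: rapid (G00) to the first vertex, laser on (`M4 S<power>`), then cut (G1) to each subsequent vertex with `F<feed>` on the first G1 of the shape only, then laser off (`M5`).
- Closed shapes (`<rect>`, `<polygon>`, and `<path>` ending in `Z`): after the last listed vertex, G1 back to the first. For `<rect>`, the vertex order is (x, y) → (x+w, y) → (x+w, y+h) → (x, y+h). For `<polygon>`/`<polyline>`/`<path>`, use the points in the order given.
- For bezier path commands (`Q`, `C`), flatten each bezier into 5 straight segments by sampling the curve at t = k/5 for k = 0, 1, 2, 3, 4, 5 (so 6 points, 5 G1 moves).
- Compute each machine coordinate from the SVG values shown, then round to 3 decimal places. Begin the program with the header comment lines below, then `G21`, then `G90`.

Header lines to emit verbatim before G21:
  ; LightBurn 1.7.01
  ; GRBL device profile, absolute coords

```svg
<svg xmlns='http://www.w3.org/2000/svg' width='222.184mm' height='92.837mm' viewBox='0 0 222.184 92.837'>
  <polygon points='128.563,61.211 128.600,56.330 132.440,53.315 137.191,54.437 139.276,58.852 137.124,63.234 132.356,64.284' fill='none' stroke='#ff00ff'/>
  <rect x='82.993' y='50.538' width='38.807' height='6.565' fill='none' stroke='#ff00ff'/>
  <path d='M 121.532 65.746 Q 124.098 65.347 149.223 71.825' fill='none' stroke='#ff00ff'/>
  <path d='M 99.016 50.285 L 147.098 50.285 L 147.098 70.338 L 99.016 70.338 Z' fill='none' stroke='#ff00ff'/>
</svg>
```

; LightBurn 1.7.01
; GRBL device profile, absolute coords
G21
G90
G00 X128.563 Y31.626
M4 S445
G1 X128.600 Y36.507 F1718
G1 X132.440 Y39.522
G1 X137.191 Y38.400
G1 X139.276 Y33.985
G1 X137.124 Y29.603
G1 X132.356 Y28.553
G1 X128.563 Y31.626
M5
G00 X82.993 Y42.299
M4 S445
G1 X121.800 Y42.299 F1718
G1 X121.800 Y35.734
G1 X82.993 Y35.734
G1 X82.993 Y42.299
M5
G00 X121.532 Y27.091
M4 S445
G1 X123.461 Y26.976 F1718
G1 X127.194 Y26.310
G1 X132.732 Y25.094
G1 X140.075 Y23.328
G1 X149.223 Y21.012
M5
G00 X99.016 Y42.552
M4 S445
G1 X147.098 Y42.552 F1718
G1 X147.098 Y22.499
G1 X99.016 Y22.499
G1 X99.016 Y42.552
M5

1 u = 1 mm; y_m = 92.837 − y.

[1] `<polygon>` regular polygon, #ff00ff→score S445 F1718: (128.563,31.626) → (128.600,36.507) → (132.440,39.522) → (137.191,38.400) → (139.276,33.985) → (137.124,29.603) → (132.356,28.553) → (128.563,31.626) (closed)

[2] `<rect>` rectangle, #ff00ff→score S445 F1718: (82.993,42.299) → (121.800,42.299) → (121.800,35.734) → (82.993,35.734) → (82.993,42.299) (closed)

[3] `<path>` quadratic bezier, #ff00ff→score S445 F1718: (121.532,27.091) → (123.461,26.976) → (127.194,26.310) → (132.732,25.094) → (140.075,23.328) → (149.223,21.012)

[4] `<path>` rectangle, #ff00ff→score S445 F1718: (99.016,42.552) → (147.098,42.552) → (147.098,22.499) → (99.016,22.499) → (99.016,42.552) (closed)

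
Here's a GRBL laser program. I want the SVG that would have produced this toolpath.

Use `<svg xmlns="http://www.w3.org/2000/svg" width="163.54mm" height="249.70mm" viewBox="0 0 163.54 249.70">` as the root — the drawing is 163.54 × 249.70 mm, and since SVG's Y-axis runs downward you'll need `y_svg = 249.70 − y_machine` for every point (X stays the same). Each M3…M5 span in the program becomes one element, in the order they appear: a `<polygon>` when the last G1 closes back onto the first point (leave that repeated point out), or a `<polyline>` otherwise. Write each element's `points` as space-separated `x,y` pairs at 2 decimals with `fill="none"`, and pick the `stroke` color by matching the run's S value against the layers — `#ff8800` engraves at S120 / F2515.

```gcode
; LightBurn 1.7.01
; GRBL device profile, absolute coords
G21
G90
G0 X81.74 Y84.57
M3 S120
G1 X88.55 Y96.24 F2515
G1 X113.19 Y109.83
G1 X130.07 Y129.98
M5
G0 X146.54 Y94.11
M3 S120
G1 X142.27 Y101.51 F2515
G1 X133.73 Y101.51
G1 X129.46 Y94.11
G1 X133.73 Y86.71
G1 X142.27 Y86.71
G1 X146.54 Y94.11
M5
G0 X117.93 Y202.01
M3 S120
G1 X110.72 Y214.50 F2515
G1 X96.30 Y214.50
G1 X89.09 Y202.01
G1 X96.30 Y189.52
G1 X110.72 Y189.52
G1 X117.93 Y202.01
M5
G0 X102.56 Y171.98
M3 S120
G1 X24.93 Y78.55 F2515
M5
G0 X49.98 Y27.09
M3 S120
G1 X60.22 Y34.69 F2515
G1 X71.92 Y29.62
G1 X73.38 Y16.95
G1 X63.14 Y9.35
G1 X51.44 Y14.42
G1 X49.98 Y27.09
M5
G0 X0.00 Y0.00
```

Machine Y-up, SVG Y-down with viewBox height 249.70, so y_svg = 249.70 − y_machine; X carries over. Every run uses S120, so all elements get stroke `#ff8800` (engrave).

Run 1: The run is open, so emit a `<polyline>` with points (Y-flipped): 81.74,165.13 88.55,153.46 113.19,139.87 130.07,119.72.

Run 2: The run returns to its start, so emit a `<polygon>` with points (Y-flipped): 146.54,155.59 142.27,148.19 133.73,148.19 129.46,155.59 133.73,162.99 142.27,162.99.

Run 3: The run returns to its start, so emit a `<polygon>` with points (Y-flipped): 117.93,47.69 110.72,35.20 96.30,35.20 89.09,47.69 96.30,60.18 110.72,60.18.

Run 4: The run is open, so emit a `<polyline>` with points (Y-flipped): 102.56,77.72 24.93,171.15.

Run 5: The run returns to its start, so emit a `<polygon>` with points (Y-flipped): 49.98,222.61 60.22,215.01 71.92,220.08 73.38,232.75 63.14,240.35 51.44,235.28.

<svg xmlns="http://www.w3.org/2000/svg" width="163.54mm" height="249.70mm" viewBox="0 0 163.54 249.70">
  <polyline points="81.74,165.13 88.55,153.46 113.19,139.87 130.07,119.72" fill="none" stroke="#ff8800"/>
  <polygon points="146.54,155.59 142.27,148.19 133.73,148.19 129.46,155.59 133.73,162.99 142.27,162.99" fill="none" stroke="#ff8800"/>
  <polygon points="117.93,47.69 110.72,35.20 96.30,35.20 89.09,47.69 96.30,60.18 110.72,60.18" fill="none" stroke="#ff8800"/>
  <polyline points="102.56,77.72 24.93,171.15" fill="none" stroke="#ff8800"/>
  <polygon points="49.98,222.61 60.22,215.01 71.92,220.08 73.38,232.75 63.14,240.35 51.44,235.28" fill="none" stroke="#ff8800"/>
</svg>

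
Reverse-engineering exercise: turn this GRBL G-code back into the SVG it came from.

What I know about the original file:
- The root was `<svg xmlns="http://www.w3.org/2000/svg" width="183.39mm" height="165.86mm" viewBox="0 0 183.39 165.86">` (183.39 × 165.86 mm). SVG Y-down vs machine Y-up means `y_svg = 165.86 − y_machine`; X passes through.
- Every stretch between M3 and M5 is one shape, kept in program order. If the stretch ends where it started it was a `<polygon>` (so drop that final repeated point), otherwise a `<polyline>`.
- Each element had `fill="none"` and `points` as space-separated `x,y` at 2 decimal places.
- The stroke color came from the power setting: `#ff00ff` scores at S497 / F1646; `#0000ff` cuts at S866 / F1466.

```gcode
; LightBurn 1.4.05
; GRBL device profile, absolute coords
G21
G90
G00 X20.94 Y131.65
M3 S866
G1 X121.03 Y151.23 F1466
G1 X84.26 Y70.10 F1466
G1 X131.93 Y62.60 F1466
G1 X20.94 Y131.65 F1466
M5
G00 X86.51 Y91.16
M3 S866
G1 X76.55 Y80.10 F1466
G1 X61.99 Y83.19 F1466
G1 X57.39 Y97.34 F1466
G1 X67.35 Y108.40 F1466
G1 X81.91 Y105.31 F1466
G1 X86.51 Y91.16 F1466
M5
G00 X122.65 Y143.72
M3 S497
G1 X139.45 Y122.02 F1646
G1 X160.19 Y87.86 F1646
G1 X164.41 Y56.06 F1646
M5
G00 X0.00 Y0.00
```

<svg xmlns="http://www.w3.org/2000/svg" width="183.39mm" height="165.86mm" viewBox="0 0 183.39 165.86">
  <polygon points="20.94,34.21 121.03,14.63 84.26,95.76 131.93,103.26" fill="none" stroke="#0000ff"/>
  <polygon points="86.51,74.70 76.55,85.76 61.99,82.67 57.39,68.52 67.35,57.46 81.91,60.55" fill="none" stroke="#0000ff"/>
  <polyline points="122.65,22.14 139.45,43.84 160.19,78.00 164.41,109.80" fill="none" stroke="#ff00ff"/>
</svg>

y_svg = 165.86 − y_m.

[1] S866→`#0000ff` (cut); closed run; points: 20.94,34.21 121.03,14.63 84.26,95.76 131.93,103.26

[2] S866→`#0000ff` (cut); closed run; points: 86.51,74.70 76.55,85.76 61.99,82.67 57.39,68.52 67.35,57.46 81.91,60.55

[3] S497→`#ff00ff` (score); open run; points: 122.65,22.14 139.45,43.84 160.19,78.00 164.41,109.80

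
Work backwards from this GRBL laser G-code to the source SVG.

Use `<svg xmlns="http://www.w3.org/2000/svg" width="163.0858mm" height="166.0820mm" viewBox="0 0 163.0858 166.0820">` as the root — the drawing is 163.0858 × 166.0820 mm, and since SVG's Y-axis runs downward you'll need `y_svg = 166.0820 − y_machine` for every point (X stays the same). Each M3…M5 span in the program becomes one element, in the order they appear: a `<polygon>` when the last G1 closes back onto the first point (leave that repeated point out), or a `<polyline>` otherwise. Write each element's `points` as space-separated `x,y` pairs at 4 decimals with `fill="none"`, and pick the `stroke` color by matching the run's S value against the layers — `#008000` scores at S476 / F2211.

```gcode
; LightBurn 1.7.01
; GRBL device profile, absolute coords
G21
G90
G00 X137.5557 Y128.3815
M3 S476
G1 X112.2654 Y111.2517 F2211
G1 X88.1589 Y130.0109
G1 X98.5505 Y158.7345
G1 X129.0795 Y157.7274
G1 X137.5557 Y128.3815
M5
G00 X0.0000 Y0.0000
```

Each laser-on run becomes one SVG element. Flip Y back into SVG space with y_svg = 166.0820 − y_machine. Every run uses S476, so all elements get stroke `#008000` (score).

Run 1: The run returns to its start, so emit a `<polygon>` with points (Y-flipped): 137.5557,37.7005 112.2654,54.8303 88.1589,36.0711 98.5505,7.3475 129.0795,8.3546.

<svg xmlns="http://www.w3.org/2000/svg" width="163.0858mm" height="166.0820mm" viewBox="0 0 163.0858 166.0820">
  <polygon points="137.5557,37.7005 112.2654,54.8303 88.1589,36.0711 98.5505,7.3475 129.0795,8.3546" fill="none" stroke="#008000"/>
</svg>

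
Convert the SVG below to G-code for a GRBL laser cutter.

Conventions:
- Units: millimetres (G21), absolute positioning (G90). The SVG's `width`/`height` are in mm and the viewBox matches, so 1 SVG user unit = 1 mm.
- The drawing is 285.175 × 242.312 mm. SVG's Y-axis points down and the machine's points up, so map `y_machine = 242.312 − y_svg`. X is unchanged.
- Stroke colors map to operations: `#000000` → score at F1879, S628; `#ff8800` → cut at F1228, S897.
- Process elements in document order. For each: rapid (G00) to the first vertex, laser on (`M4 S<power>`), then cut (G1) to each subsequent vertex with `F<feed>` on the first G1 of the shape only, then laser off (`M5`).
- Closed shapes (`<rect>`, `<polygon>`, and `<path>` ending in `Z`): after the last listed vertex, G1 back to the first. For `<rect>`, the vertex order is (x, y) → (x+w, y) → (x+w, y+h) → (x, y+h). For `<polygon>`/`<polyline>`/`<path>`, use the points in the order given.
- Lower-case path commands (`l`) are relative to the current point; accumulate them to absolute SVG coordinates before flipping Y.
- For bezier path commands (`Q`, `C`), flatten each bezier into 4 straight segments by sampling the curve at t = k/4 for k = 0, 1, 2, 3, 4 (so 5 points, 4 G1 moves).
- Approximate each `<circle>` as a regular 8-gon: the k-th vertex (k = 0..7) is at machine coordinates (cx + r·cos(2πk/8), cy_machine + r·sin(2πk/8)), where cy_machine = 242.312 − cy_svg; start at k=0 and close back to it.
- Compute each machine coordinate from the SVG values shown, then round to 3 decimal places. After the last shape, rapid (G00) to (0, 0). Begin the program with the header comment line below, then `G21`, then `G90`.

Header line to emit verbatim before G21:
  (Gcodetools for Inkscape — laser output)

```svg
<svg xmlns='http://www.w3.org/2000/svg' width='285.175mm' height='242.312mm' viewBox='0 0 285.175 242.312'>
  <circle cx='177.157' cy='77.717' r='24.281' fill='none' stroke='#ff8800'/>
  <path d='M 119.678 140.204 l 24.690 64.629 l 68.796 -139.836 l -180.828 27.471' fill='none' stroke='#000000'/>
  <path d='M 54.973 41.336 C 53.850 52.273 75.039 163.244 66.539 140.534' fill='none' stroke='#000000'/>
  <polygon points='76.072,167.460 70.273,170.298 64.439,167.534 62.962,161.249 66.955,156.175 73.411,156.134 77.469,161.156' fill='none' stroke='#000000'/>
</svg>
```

(Gcodetools for Inkscape — laser output)
G21
G90
G00 X201.438 Y164.595
M4 S897
G1 X194.326 Y181.764 F1228
G1 X177.157 Y188.876
G1 X159.988 Y181.764
G1 X152.876 Y164.595
G1 X159.988 Y147.426
G1 X177.157 Y140.314
G1 X194.326 Y147.426
G1 X201.438 Y164.595
M5
G00 X119.678 Y102.108
M4 S628
G1 X144.368 Y37.479 F1879
G1 X213.164 Y177.315
G1 X32.336 Y149.844
M5
G00 X54.973 Y200.976
M4 S628
G1 X57.502 Y177.669 F1879
G1 X63.522 Y138.759
G1 X68.160 Y106.159
G1 X66.539 Y101.778
M5
G00 X76.072 Y74.852
M4 S628
G1 X70.273 Y72.014 F1879
G1 X64.439 Y74.778
G1 X62.962 Y81.063
G1 X66.955 Y86.137
G1 X73.411 Y86.178
G1 X77.469 Y81.156
G1 X76.072 Y74.852
M5
G00 X0.000 Y0.000

1 u = 1 mm; y_m = 242.312 − y.

[1] `<circle>` circle, #ff8800→cut S897 F1228: (201.438,164.595) → (194.326,181.764) → (177.157,188.876) → (159.988,181.764) → (152.876,164.595) → (159.988,147.426) → (177.157,140.314) → (194.326,147.426) → (201.438,164.595) (closed)

[2] `<path>` open polyline, #000000→score S628 F1879: (119.678,102.108) → (144.368,37.479) → (213.164,177.315) → (32.336,149.844)

[3] `<path>` cubic bezier, #000000→score S628 F1879: (54.973,200.976) → (57.502,177.669) → (63.522,138.759) → (68.160,106.159) → (66.539,101.778)

[4] `<polygon>` regular polygon, #000000→score S628 F1879: (76.072,74.852) → (70.273,72.014) → (64.439,74.778) → (62.962,81.063) → (66.955,86.137) → (73.411,86.178) → (77.469,81.156) → (76.072,74.852) (closed)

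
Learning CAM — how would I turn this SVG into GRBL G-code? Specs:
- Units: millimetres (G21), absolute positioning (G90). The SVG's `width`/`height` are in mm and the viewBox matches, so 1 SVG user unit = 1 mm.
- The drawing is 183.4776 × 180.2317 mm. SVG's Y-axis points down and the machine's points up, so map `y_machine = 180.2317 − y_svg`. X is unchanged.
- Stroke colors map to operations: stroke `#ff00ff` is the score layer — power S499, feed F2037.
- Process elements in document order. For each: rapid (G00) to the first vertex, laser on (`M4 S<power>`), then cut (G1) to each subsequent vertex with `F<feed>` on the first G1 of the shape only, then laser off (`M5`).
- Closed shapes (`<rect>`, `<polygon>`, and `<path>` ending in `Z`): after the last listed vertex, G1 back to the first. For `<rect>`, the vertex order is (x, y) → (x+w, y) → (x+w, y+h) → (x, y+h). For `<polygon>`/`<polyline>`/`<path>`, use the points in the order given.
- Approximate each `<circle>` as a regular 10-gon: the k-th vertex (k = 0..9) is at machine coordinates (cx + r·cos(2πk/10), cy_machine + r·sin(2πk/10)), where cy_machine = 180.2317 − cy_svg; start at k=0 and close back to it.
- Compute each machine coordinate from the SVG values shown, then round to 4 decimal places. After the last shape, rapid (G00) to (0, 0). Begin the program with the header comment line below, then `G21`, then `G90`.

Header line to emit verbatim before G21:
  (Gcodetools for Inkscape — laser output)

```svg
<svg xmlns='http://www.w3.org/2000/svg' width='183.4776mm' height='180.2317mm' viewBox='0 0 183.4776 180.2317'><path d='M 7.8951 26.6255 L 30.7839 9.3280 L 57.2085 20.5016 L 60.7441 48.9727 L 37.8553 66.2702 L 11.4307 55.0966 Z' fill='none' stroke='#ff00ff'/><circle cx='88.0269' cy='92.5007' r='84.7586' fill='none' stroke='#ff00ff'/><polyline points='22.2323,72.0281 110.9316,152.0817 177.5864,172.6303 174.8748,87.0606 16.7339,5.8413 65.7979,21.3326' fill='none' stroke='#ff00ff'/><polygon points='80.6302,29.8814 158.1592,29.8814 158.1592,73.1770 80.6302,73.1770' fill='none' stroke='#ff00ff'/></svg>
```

(Gcodetools for Inkscape — laser output)
G21
G90
G00 X7.8951 Y153.6062
M4 S499
G1 X30.7839 Y170.9037 F2037
G1 X57.2085 Y159.7301
G1 X60.7441 Y131.2590
G1 X37.8553 Y113.9615
G1 X11.4307 Y125.1351
G1 X7.8951 Y153.6062
M5
G00 X172.7855 Y87.7310
M4 S499
G1 X156.5980 Y137.5509 F2037
G1 X114.2187 Y168.3412
G1 X61.8351 Y168.3412
G1 X19.4558 Y137.5509
G1 X3.2683 Y87.7310
G1 X19.4558 Y37.9111
G1 X61.8351 Y7.1208
G1 X114.2187 Y7.1208
G1 X156.5980 Y37.9111
G1 X172.7855 Y87.7310
M5
G00 X22.2323 Y108.2036
M4 S499
G1 X110.9316 Y28.1500 F2037
G1 X177.5864 Y7.6014
G1 X174.8748 Y93.1711
G1 X16.7339 Y174.3904
G1 X65.7979 Y158.8991
M5
G00 X80.6302 Y150.3503
M4 S499
G1 X158.1592 Y150.3503 F2037
G1 X158.1592 Y107.0547
G1 X80.6302 Y107.0547
G1 X80.6302 Y150.3503
M5
G00 X0.0000 Y0.0000

1 u = 1 mm; y_m = 180.2317 − y.

[1] `<path>` regular polygon, #ff00ff→score S499 F2037: (7.8951,153.6062) → (30.7839,170.9037) → (57.2085,159.7301) → (60.7441,131.2590) → (37.8553,113.9615) → (11.4307,125.1351) → (7.8951,153.6062) (closed)

[2] `<circle>` circle, #ff00ff→score S499 F2037: (172.7855,87.7310) → (156.5980,137.5509) → (114.2187,168.3412) → (61.8351,168.3412) → (19.4558,137.5509) → (3.2683,87.7310) → (19.4558,37.9111) → (61.8351,7.1208) → (114.2187,7.1208) → (156.5980,37.9111) → (172.7855,87.7310) (closed)

[3] `<polyline>` open polyline, #ff00ff→score S499 F2037: (22.2323,108.2036) → (110.9316,28.1500) → (177.5864,7.6014) → (174.8748,93.1711) → (16.7339,174.3904) → (65.7979,158.8991)

[4] `<polygon>` rectangle, #ff00ff→score S499 F2037: (80.6302,150.3503) → (158.1592,150.3503) → (158.1592,107.0547) → (80.6302,107.0547) → (80.6302,150.3503) (closed)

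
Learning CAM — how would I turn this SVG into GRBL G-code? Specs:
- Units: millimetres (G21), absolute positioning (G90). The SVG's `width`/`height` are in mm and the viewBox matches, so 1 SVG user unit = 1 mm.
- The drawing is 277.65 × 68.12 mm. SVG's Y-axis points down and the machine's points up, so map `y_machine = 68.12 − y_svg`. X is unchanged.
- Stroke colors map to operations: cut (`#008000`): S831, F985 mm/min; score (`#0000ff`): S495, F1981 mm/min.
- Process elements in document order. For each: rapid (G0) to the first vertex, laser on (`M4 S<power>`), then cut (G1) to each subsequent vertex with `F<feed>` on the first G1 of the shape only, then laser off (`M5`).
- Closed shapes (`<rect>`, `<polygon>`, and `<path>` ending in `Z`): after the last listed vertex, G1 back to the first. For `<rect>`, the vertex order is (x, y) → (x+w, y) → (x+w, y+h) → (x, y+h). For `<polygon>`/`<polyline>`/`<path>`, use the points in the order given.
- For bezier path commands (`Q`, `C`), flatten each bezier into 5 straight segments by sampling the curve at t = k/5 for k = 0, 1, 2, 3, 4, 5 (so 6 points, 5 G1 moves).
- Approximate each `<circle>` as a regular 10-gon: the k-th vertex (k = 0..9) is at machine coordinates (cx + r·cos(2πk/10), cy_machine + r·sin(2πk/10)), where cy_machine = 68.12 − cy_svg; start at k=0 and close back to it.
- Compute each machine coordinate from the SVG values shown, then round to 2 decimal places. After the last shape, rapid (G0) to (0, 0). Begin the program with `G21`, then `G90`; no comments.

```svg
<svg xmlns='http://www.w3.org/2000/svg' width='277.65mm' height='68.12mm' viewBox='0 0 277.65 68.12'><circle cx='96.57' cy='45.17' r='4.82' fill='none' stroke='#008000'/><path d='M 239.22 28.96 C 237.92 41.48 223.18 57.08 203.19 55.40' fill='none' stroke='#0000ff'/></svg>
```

1 u = 1 mm; y_m = 68.12 − y.

[1] `<circle>` circle, #008000→cut S831 F985: (101.39,22.95) → (100.47,25.78) → (98.06,27.53) → (95.08,27.53) → (92.67,25.78) → (91.75,22.95) → (92.67,20.12) → (95.08,18.37) → (98.06,18.37) → (100.47,20.12) → (101.39,22.95) (closed)

[2] `<path>` cubic bezier, #0000ff→score S495 F1981: (239.22,39.16) → (236.89,31.44) → (231.73,23.96) → (224.13,17.70) → (214.49,13.62) → (203.19,12.72)

G21
G90
G0 X101.39 Y22.95
M4 S831
G1 X100.47 Y25.78 F985
G1 X98.06 Y27.53
G1 X95.08 Y27.53
G1 X92.67 Y25.78
G1 X91.75 Y22.95
G1 X92.67 Y20.12
G1 X95.08 Y18.37
G1 X98.06 Y18.37
G1 X100.47 Y20.12
G1 X101.39 Y22.95
M5
G0 X239.22 Y39.16
M4 S495
G1 X236.89 Y31.44 F1981
G1 X231.73 Y23.96
G1 X224.13 Y17.70
G1 X214.49 Y13.62
G1 X203.19 Y12.72
M5
G0 X0.00 Y0.00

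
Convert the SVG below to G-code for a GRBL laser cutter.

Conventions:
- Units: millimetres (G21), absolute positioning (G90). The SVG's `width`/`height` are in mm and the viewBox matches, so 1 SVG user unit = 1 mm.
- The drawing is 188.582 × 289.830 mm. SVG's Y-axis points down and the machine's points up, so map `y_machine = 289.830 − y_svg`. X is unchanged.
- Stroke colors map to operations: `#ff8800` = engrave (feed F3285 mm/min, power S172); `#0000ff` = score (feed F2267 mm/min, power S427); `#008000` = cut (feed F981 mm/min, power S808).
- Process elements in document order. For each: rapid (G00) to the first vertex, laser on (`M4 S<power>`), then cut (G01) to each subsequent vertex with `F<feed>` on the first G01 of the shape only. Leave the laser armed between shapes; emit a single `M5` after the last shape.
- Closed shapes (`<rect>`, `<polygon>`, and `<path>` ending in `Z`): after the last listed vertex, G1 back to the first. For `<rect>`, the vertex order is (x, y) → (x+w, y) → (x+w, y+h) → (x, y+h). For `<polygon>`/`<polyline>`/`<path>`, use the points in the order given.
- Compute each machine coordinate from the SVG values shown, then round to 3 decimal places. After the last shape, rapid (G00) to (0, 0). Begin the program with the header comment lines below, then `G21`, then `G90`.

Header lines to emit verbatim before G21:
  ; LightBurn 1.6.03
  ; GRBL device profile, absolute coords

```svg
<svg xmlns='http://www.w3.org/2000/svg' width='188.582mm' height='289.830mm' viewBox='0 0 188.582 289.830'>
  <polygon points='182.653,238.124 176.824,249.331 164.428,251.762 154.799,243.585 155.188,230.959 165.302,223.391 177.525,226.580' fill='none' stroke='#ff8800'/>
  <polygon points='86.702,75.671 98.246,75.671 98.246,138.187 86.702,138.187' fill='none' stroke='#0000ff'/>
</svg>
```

; LightBurn 1.6.03
; GRBL device profile, absolute coords
G21
G90
G00 X182.653 Y51.706
M4 S172
G01 X176.824 Y40.499 F3285
G01 X164.428 Y38.068
G01 X154.799 Y46.245
G01 X155.188 Y58.871
G01 X165.302 Y66.439
G01 X177.525 Y63.250
G01 X182.653 Y51.706
G00 X86.702 Y214.159
M4 S427
G01 X98.246 Y214.159 F2267
G01 X98.246 Y151.643
G01 X86.702 Y151.643
G01 X86.702 Y214.159
M5
G00 X0.000 Y0.000

1 u = 1 mm; y_m = 289.830 − y.

[1] `<polygon>` regular polygon, #ff8800→engrave S172 F3285: (182.653,51.706) → (176.824,40.499) → (164.428,38.068) → (154.799,46.245) → (155.188,58.871) → (165.302,66.439) → (177.525,63.250) → (182.653,51.706) (closed)

[2] `<polygon>` rectangle, #0000ff→score S427 F2267: (86.702,214.159) → (98.246,214.159) → (98.246,151.643) → (86.702,151.643) → (86.702,214.159) (closed)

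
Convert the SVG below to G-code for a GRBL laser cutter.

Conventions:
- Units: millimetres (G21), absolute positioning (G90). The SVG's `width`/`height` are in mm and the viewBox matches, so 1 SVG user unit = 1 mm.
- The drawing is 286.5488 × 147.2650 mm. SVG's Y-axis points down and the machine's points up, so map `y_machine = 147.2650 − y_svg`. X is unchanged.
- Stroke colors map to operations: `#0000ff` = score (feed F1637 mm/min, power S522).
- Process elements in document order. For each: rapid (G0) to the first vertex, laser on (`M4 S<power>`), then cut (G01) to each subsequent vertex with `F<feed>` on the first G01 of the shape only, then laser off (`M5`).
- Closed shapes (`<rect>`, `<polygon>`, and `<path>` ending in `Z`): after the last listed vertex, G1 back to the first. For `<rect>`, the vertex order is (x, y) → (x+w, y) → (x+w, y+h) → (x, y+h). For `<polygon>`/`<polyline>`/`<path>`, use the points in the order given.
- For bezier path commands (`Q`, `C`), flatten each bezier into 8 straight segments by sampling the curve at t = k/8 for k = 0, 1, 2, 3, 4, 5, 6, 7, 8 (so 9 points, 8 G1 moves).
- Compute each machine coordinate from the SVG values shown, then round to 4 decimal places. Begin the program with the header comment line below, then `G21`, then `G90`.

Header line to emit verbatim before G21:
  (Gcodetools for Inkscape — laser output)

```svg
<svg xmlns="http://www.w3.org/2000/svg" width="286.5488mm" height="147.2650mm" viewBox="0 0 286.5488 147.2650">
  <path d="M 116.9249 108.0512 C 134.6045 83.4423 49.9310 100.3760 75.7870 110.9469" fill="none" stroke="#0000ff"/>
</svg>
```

(Gcodetools for Inkscape — laser output)
G21
G90
G0 X116.9249 Y39.2138
M4 S522
G01 X119.1727 Y46.5884 F1637
G01 X114.3197 Y50.6298
G01 X104.8605 Y51.8993
G01 X93.2898 Y50.9584
G01 X82.1024 Y48.3684
G01 X73.7930 Y44.6908
G01 X70.8563 Y40.4869
G01 X75.7870 Y36.3181
M5

Since the viewBox matches the mm dimensions, user units are millimetres directly. The only transform is the Y-flip y_m = 147.2650 − y_svg.

Shape 1 is a cubic bezier drawn with `<path>`. Its stroke #0000ff means score at S522, F1637. After flipping Y the toolpath is (116.9249,39.2138) → (119.1727,46.5884) → (114.3197,50.6298) → (104.8605,51.8993) → (93.2898,50.9584) → (82.1024,48.3684) → (73.7930,44.6908) → (70.8563,40.4869) → (75.7870,36.3181).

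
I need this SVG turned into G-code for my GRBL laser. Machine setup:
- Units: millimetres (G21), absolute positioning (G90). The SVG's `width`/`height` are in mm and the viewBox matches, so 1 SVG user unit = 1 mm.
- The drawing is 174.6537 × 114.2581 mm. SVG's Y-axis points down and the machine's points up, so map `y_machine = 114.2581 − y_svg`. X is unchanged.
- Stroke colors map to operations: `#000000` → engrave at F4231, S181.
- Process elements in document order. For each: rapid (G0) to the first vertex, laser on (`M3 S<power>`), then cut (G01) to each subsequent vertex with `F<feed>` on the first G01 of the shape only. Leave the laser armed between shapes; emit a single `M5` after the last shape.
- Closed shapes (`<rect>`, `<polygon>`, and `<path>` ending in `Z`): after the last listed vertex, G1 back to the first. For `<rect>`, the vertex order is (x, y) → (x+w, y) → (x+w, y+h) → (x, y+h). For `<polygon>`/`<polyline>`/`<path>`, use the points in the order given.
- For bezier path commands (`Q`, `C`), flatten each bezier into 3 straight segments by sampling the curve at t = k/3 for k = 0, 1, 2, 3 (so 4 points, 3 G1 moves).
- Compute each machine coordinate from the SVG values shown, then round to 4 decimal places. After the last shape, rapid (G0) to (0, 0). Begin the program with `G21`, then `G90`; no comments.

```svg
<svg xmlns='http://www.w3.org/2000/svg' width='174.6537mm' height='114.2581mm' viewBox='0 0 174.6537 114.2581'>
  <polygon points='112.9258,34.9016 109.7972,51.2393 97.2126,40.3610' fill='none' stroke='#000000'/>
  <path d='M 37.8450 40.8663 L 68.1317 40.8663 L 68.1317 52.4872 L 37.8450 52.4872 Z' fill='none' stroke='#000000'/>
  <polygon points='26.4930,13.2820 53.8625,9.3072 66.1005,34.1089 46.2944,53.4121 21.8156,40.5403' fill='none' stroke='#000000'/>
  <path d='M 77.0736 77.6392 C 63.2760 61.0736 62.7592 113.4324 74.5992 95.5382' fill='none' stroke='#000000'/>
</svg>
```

G21
G90
G0 X112.9258 Y79.3565
M3 S181
G01 X109.7972 Y63.0188 F4231
G01 X97.2126 Y73.8971
G01 X112.9258 Y79.3565
G0 X37.8450 Y73.3918
M3 S181
G01 X68.1317 Y73.3918 F4231
G01 X68.1317 Y61.7709
G01 X37.8450 Y61.7709
G01 X37.8450 Y73.3918
G0 X26.4930 Y100.9761
M3 S181
G01 X53.8625 Y104.9509 F4231
G01 X66.1005 Y80.1492
G01 X46.2944 Y60.8460
G01 X21.8156 Y73.7178
G01 X26.4930 Y100.9761
G0 X77.0736 Y36.6189
M3 S181
G01 X67.6687 Y35.3644 F4231
G01 X66.9124 Y19.0886
G01 X74.5992 Y18.7199
M5
G0 X0.0000 Y0.0000

viewBox `0 0 174.6537 114.2581` with mm width/height → 1 unit = 1 mm. Flip: y_m = 114.2581 − y_svg.

**Shape 1** — `<polygon>` regular polygon, stroke `#000000` → engrave (S181, F4231). Machine vertices: (112.9258,79.3565) → (109.7972,63.0188) → (97.2126,73.8971) → (112.9258,79.3565). Closed: final G1 returns to the first vertex.

**Shape 2** — `<path>` rectangle, stroke `#000000` → engrave (S181, F4231). Machine vertices: (37.8450,73.3918) → (68.1317,73.3918) → (68.1317,61.7709) → (37.8450,61.7709) → (37.8450,73.3918). Closed: final G1 returns to the first vertex.

**Shape 3** — `<polygon>` regular polygon, stroke `#000000` → engrave (S181, F4231). Machine vertices: (26.4930,100.9761) → (53.8625,104.9509) → (66.1005,80.1492) → (46.2944,60.8460) → (21.8156,73.7178) → (26.4930,100.9761). Closed: final G1 returns to the first vertex.

**Shape 4** — `<path>` cubic bezier, stroke `#000000` → engrave (S181, F4231). Control points (SVG): P0=(77.0736,77.6392), P1=(63.2760,61.0736), P2=(62.7592,113.4324), P3=(74.5992,95.5382); sampled at t=k/3. Machine vertices: (77.0736,36.6189) → (67.6687,35.3644) → (66.9124,19.0886) → (74.5992,18.7199). Open path.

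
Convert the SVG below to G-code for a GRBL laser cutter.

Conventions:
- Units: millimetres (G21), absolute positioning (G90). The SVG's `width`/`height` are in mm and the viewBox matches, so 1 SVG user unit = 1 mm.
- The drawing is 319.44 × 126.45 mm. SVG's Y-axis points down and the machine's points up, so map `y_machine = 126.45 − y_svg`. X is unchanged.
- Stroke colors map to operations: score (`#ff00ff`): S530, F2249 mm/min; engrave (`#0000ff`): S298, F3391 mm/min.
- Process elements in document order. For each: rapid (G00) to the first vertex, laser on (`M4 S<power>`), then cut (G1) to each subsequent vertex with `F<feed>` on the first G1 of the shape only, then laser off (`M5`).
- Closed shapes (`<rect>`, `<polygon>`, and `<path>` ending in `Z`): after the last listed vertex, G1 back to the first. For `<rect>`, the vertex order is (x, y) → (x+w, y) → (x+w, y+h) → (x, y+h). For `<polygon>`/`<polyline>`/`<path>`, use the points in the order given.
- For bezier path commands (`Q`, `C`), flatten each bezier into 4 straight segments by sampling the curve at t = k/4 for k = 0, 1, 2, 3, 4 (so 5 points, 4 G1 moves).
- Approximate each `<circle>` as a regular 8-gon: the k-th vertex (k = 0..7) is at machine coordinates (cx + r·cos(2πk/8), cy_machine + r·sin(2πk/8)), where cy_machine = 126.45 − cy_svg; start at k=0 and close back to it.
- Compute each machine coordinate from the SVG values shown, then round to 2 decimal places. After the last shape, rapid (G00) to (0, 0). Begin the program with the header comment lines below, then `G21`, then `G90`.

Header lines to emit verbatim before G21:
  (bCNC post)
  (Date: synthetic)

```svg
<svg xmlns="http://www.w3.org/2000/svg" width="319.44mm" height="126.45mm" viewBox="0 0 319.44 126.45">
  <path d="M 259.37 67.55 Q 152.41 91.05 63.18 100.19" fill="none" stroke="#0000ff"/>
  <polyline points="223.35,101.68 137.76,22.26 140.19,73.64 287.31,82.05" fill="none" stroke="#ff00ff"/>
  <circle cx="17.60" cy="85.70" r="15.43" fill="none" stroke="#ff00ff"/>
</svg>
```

(bCNC post)
(Date: synthetic)
G21
G90
G00 X259.37 Y58.90
M4 S298
G1 X207.00 Y48.05 F3391
G1 X156.84 Y38.99
G1 X108.90 Y31.73
G1 X63.18 Y26.26
M5
G00 X223.35 Y24.77
M4 S530
G1 X137.76 Y104.19 F2249
G1 X140.19 Y52.81
G1 X287.31 Y44.40
M5
G00 X33.03 Y40.75
M4 S530
G1 X28.51 Y51.66 F2249
G1 X17.60 Y56.18
G1 X6.69 Y51.66
G1 X2.17 Y40.75
G1 X6.69 Y29.84
G1 X17.60 Y25.32
G1 X28.51 Y29.84
G1 X33.03 Y40.75
M5
G00 X0.00 Y0.00

viewBox `0 0 319.44 126.45` with mm width/height → 1 unit = 1 mm. Flip: y_m = 126.45 − y_svg.

**Shape 1** — `<path>` quadratic bezier, stroke `#0000ff` → engrave (S298, F3391). Control points (SVG): P0=(259.37,67.55), P1=(152.41,91.05), P2=(63.18,100.19); sampled at t=k/4. Machine vertices: (259.37,58.90) → (207.00,48.05) → (156.84,38.99) → (108.90,31.73) → (63.18,26.26). Open path.

**Shape 2** — `<polyline>` open polyline, stroke `#ff00ff` → score (S530, F2249). Machine vertices: (223.35,24.77) → (137.76,104.19) → (140.19,52.81) → (287.31,44.40). Open path.

**Shape 3** — `<circle>` circle, stroke `#ff00ff` → score (S530, F2249). Machine vertices: (33.03,40.75) → (28.51,51.66) → (17.60,56.18) → (6.69,51.66) → (2.17,40.75) → (6.69,29.84) → (17.60,25.32) → (28.51,29.84) → (33.03,40.75). Closed: final G1 returns to the first vertex.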